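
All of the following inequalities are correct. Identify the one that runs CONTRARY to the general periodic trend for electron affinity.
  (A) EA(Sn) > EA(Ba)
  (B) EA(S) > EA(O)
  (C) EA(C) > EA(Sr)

The general trend: electron affinity increases across a period and decreases down a group.
(A) Sn (period 5, group 14) vs Ba (period 6, group 2): the stated order agrees with the simple trend.
(B) S (period 3, group 16) vs O (period 2, group 16): the stated order contradicts the simple trend.
(C) C (period 2, group 14) vs Sr (period 5, group 2): the stated order agrees with the simple trend.
The exception is (B): the compact 2p subshell of O repels the added electron more than S's larger 3p does.

(B)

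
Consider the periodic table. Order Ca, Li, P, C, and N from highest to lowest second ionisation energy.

Li, N, C, P, Ca

After 1 electron has been removed, what remains? Ca⁺ still has 1 valence electron; Li⁺ is the bare [He] core; P⁺ still has 4 valence electrons; C⁺ still has 3 valence electrons; N⁺ still has 4 valence electrons.
Breaking into a closed-shell core is much more expensive than removing a leftover valence electron — Li has the largest IE_2 here.
Valence configurations: Ca⁺ [Ar]4s¹, P⁺ [Ne]3s²3p², C⁺ [He]2s²2p¹, N⁺ [He]2s²2p².
Tabulated IE_2 (kJ/mol): Ca 1145, Li 7298, P 1907, C 2353, N 2856.
Hence IE_2: Ca < P < C < N < Li.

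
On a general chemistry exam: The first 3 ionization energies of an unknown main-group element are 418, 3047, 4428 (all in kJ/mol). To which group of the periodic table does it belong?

Group 1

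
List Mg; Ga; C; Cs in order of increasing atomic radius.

C, Ga, Mg, Cs

C is in period 2, group 14; Mg is in period 3, group 2; Ga is in period 4, group 13; Cs is in period 6, group 1.
Moving right in a period, electrons are added to the same shell under a stronger nuclear pull, so atoms get smaller; moving down, a new shell is opened and atoms get larger.
These span different periods and groups, so the two trends combine.
Ga > C: both effects reinforce here, so Ga is clearly the larger of the two.
Mg > Ga: period and group pull opposite ways; the across-period shift dominates (139 vs 124 pm).
Cs > Mg: relative to Mg, both the across-period and down-group shifts push Cs's atomic radius up.
Approximate values (pm): C 75, Mg 139, Ga 124, Cs 232.
So from smallest to largest: C < Ga < Mg < Cs.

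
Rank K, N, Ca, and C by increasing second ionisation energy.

IE_2 is the cost of taking one more electron from the +1 cation: K⁺ is the bare [Ar] core; N⁺ still has 4 valence electrons; Ca⁺ still has 1 valence electron; C⁺ still has 3 valence electrons.
Core electrons are held far more tightly than valence electrons, so K tops the IE_2 order.
Valence configurations: N⁺ [He]2s²2p², Ca⁺ [Ar]4s¹, C⁺ [He]2s²2p¹.
The numbers (kJ/mol): K 3052, N 2856, Ca 1145, C 2353.
Hence IE_2: Ca < C < N < K.

Ca < C < N < K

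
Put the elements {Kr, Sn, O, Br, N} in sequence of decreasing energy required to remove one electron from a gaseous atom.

N > Kr > O > Br > Sn

Across a period the outer electron is held more tightly (higher IE₁); down a group it sits in a higher shell, more shielded, and comes off more easily.
Here both period and group differ, so the two effects have to be weighed against each other.
Br > Sn: relative to Sn, both the across-period and down-group shifts push Br's first ionization energy up.
O > Br: period and group pull opposite ways; the down-group shift dominates (1314 vs 1140 kJ/mol).
Kr > O: period and group pull opposite ways; the across-period shift dominates (1351 vs 1314 kJ/mol).
N > Kr: the two effects oppose for this pair; the down-group effect wins (1402 vs 1351 kJ/mol).
Note the exception: N has a higher first ionization energy than O, contrary to the simple trend — pairing an electron in O's 2p⁴ costs repulsion energy, so O ionizes more easily than half-filled N (2p³).
Approximate values (kJ/mol): N 1402, O 1314, Br 1140, Kr 1351, Sn 709.
So from highest to lowest: N > Kr > O > Br > Sn.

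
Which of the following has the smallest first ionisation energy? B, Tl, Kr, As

B is in period 2, group 13; As is in period 4, group 15; Kr is in period 4, group 18; Tl is in period 6, group 13.
IE₁ increases left→right with effective nuclear charge and decreases top→bottom as the valence shell moves farther out.
Neither a single period nor a single group — weigh both effects.
B > Tl: they share group 13; the group trend gives B the larger value.
As > B: period and group pull opposite ways; the across-period shift dominates (947 vs 801 kJ/mol).
Kr > As: both are in period 4; the period trend gives Kr the larger value.
For reference (kJ/mol): B 801, As 947, Kr 1351, Tl 589.
The smallest first ionisation energy among these belongs to Tl.

Tl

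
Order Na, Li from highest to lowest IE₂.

IE_2 is the cost of taking one more electron from the +1 cation: Na⁺ is the bare [Ne] core; Li⁺ is the bare [He] core.
All of these are removing an electron from a noble-gas core or deeper; the smaller core (lower principal quantum number) is held far more tightly, and within a period the higher nuclear charge binds the same core more tightly.
Tabulated IE_2 (kJ/mol): Na 4562, Li 7298.
Overall IE_2 order: Na < Li.

Li > Na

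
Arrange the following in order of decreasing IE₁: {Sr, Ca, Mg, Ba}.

Mg > Ca > Sr > Ba

Mg is in period 3, group 2; Ca is in period 4, group 2; Sr is in period 5, group 2; Ba is in period 6, group 2.
First ionization energy rises across a period (greater Z_eff holds electrons more tightly) and falls down a group (valence electrons are farther from the nucleus).
All are in group 2, so first ionization energy increases up the group.
So from highest to lowest: Mg > Ca > Sr > Ba.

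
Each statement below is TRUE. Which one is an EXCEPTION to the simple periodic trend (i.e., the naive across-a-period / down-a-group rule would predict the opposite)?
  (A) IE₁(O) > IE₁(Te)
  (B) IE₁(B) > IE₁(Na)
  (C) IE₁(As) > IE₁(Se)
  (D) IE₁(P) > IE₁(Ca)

(C)

The general trend: first ionization energy increases across a period and decreases down a group.
(A) O (period 2, group 16) vs Te (period 5, group 16): the stated order agrees with the simple trend.
(B) B (period 2, group 13) vs Na (period 3, group 1): the stated order agrees with the simple trend.
(C) As (period 4, group 15) vs Se (period 4, group 16): the stated order contradicts the simple trend.
(D) P (period 3, group 15) vs Ca (period 4, group 2): the stated order agrees with the simple trend.
The exception is (C): Se (4p⁴) ionizes more easily than half-filled As (4p³).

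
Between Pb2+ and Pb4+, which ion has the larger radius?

Pb2+

Both ions have Z = 82 protons, but Pb4+ has lost more electrons, so its remaining electrons feel a larger effective nuclear charge per electron and are pulled in more tightly.
Higher positive charge → smaller ion, so Pb2+ > Pb4+.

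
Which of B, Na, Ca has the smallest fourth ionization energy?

Ca

After 3 electrons have been removed, what remains? B³⁺ is the bare [He] core; Na³⁺ is already 2 electrons into the core; Ca³⁺ is already 1 electron into the core.
All of these are removing an electron from a noble-gas core or deeper; the smaller core (lower principal quantum number) is held far more tightly, and within a period the higher nuclear charge binds the same core more tightly.
Approximate IE_4 values (kJ/mol): B 25026, Na 9543, Ca 6491.
Overall IE_4 order: Ca < Na < B.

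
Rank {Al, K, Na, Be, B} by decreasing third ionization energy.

After 2 electrons have been removed, what remains? Al²⁺ still has 1 valence electron; K²⁺ is already 1 electron into the core; Na²⁺ is already 1 electron into the core; Be²⁺ is the bare [He] core; B²⁺ still has 1 valence electron.
Pulling an electron out of a noble-gas core costs far more than removing a remaining valence electron, so K, Na and Be sit at the high end of IE_3.
Valence configurations: Al²⁺ [Ne]3s¹, B²⁺ [He]2s¹.
Tabulated IE_3 (kJ/mol): Al 2745, K 4420, Na 6910, Be 14849, B 3660.
Overall IE_3 order: Al < B < K < Na < Be.

Be > Na > K > B > Al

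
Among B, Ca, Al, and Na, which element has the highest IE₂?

IE_2 is the cost of taking one more electron from the +1 cation: B⁺ still has 2 valence electrons; Ca⁺ still has 1 valence electron; Al⁺ still has 2 valence electrons; Na⁺ is the bare [Ne] core.
Breaking into a closed-shell core is much more expensive than removing a leftover valence electron — Na has the largest IE_2 here.
Valence configurations: B⁺ [He]2s², Ca⁺ [Ar]4s¹, Al⁺ [Ne]3s².
The numbers (kJ/mol): B 2427, Ca 1145, Al 1817, Na 4562.
Hence IE_2: Ca < Al < B < Na.

Na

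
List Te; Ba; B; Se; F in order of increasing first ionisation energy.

Removing the outermost electron gets harder across a period and easier down a group.
Here both period and group differ, so the two effects have to be weighed against each other.
B > Ba: relative to Ba, both the across-period and down-group shifts push B's first ionization energy up.
Te > B: period and group pull opposite ways; the across-period shift dominates (869 vs 801 kJ/mol).
Se > Te: Se sits above Te in group 16, so the down-group effect alone puts Se higher.
F > Se: both effects reinforce here, so F is clearly the higher of the two.
For reference (kJ/mol): B 801, F 1681, Se 941, Te 869, Ba 503.
So from lowest to highest: Ba < B < Te < Se < F.

Ba, B, Te, Se, F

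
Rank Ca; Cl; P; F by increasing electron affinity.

Ca, P, F, Cl

F is in period 2, group 17; P is in period 3, group 15; Cl is in period 3, group 17; Ca is in period 4, group 2.
Adding an electron releases more energy for atoms nearer the top right (short of the noble gases).
Neither a single period nor a single group — weigh both effects.
P > Ca: relative to Ca, both the across-period and down-group shifts push P's electron affinity up.
F > P: both effects reinforce here, so F is clearly the higher of the two.
Cl > F: this pair runs against the simple trend — see the exception note.
Note the exception: Cl has a higher electron affinity than F, contrary to the simple trend — F's small 2p subshell makes the incoming electron feel strong e⁻–e⁻ repulsion, so Cl actually releases more energy on gaining an electron.
Approximate values (kJ/mol): F 328, P 72, Cl 349, Ca 2.
So from lowest to highest: Ca < P < F < Cl.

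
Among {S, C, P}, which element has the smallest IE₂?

After 1 electron has been removed, what remains? S⁺ still has 5 valence electrons; C⁺ still has 3 valence electrons; P⁺ still has 4 valence electrons.
All are still removing valence electrons, so compare the +1 ions as you would atoms: IE_2 generally rises across a period (higher Z_eff) and falls down a group (larger shell), subject to the usual subshell exceptions.
Valence configurations: S⁺ [Ne]3s²3p³, C⁺ [He]2s²2p¹, P⁺ [Ne]3s²3p².
Tabulated IE_2 (kJ/mol): S 2252, C 2353, P 1907.
Putting it together, IE_2: P < S < C.

P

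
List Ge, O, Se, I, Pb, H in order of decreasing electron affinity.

I > Se > O > Ge > H > Pb

Adding an electron releases more energy for atoms nearer the top right (short of the noble gases).
Neither a single period nor a single group — weigh both effects.
H > Pb: the two effects oppose for this pair; the down-group effect wins (73 vs 35 kJ/mol).
Ge > H: the two effects oppose for this pair; the across-period effect wins (119 vs 73 kJ/mol).
O > Ge: both effects reinforce here, so O is clearly the higher of the two.
Se > O: this pair runs against the simple trend — see the exception note.
I > Se: period and group pull opposite ways; the across-period shift dominates (295 vs 195 kJ/mol).
Note the exception: Se has a higher electron affinity than O, contrary to the simple trend — O's compact 2p subshell gives strong electron–electron repulsion on the added electron.
Tabulated electron affinity (kJ/mol): H 73, O 141, Ge 119, Se 195, I 295, Pb 35.
So from highest to lowest: I > Se > O > Ge > H > Pb.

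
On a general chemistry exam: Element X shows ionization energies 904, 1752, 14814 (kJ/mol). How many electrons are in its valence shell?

Look for the largest jump between consecutive ionization energies: IE3/IE2 ≈ 8.5, far larger than any earlier ratio.
That jump marks the point where a core electron is being removed. So the atom has 2 valence electrons.

2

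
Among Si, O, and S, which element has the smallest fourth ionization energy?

Si

Consider each +3 ion: Si³⁺ still has 1 valence electron; O³⁺ still has 3 valence electrons; S³⁺ still has 3 valence electrons.
All are still removing valence electrons, so compare the +3 ions as you would atoms: IE_4 generally rises across a period (higher Z_eff) and falls down a group (larger shell), subject to the usual subshell exceptions.
Valence configurations: Si³⁺ [Ne]3s¹, O³⁺ [He]2s²2p¹, S³⁺ [Ne]3s²3p¹.
Approximate IE_4 values (kJ/mol): Si 4356, O 7469, S 4556.
Hence IE_4: Si < S < O.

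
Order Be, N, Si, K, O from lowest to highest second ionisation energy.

Si < Be < N < K < O

IE_2 is the cost of taking one more electron from the +1 cation: Be⁺ still has 1 valence electron; N⁺ still has 4 valence electrons; Si⁺ still has 3 valence electrons; K⁺ is the bare [Ar] core; O⁺ still has 5 valence electrons.
Usually core removal costs more than valence removal, but here the competition is close: a tightly held n=2 valence electron can cost more to remove than an n=3 core electron, so the actual values have to decide it.
Valence configurations: Be⁺ [He]2s¹, N⁺ [He]2s²2p², Si⁺ [Ne]3s²3p¹, O⁺ [He]2s²2p³.
Approximate IE_2 values (kJ/mol): Be 1757, N 2856, Si 1577, K 3052, O 3388.
Hence IE_2: Si < Be < N < K < O.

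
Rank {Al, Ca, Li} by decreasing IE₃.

Consider each +2 ion: Al²⁺ still has 1 valence electron; Ca²⁺ is the bare [Ar] core; Li²⁺ is already 1 electron into the core.
Pulling an electron out of a noble-gas core costs far more than removing a remaining valence electron, so Ca and Li sit at the high end of IE_3.
Approximate IE_3 values (kJ/mol): Al 2745, Ca 4912, Li 11815.
Overall IE_3 order: Al < Ca < Li.

Li > Ca > Al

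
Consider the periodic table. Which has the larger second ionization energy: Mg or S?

Consider each +1 ion: Mg⁺ still has 1 valence electron; S⁺ still has 5 valence electrons.
All are still removing valence electrons, so compare the +1 ions as you would atoms: IE_2 generally rises across a period (higher Z_eff) and falls down a group (larger shell), subject to the usual subshell exceptions.
Valence configurations: Mg⁺ [Ne]3s¹, S⁺ [Ne]3s²3p³.
Tabulated IE_2 (kJ/mol): Mg 1451, S 2252.
Hence IE_2: Mg < S.

S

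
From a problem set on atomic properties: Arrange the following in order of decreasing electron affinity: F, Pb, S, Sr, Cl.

Cl > F > S > Pb > Sr

F is in period 2, group 17; S is in period 3, group 16; Cl is in period 3, group 17; Sr is in period 5, group 2; Pb is in period 6, group 14.
Electron affinity generally becomes more exothermic across a period toward the halogens and less exothermic down a group.
Neither a single period nor a single group — weigh both effects.
Pb > Sr: period and group pull opposite ways; the across-period shift dominates (35 vs 5 kJ/mol).
S > Pb: relative to Pb, both the across-period and down-group shifts push S's electron affinity up.
F > S: both effects reinforce here, so F is clearly the higher of the two.
Cl > F: this pair runs against the simple trend — see the exception note.
Note the exception: Cl has a higher electron affinity than F, contrary to the simple trend — F's small 2p subshell makes the incoming electron feel strong e⁻–e⁻ repulsion, so Cl actually releases more energy on gaining an electron.
Approximate values (kJ/mol): F 328, S 200, Cl 349, Sr 5, Pb 35.
So from highest to lowest: Cl > F > S > Pb > Sr.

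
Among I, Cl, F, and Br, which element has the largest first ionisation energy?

F is in period 2, group 17; Cl is in period 3, group 17; Br is in period 4, group 17; I is in period 5, group 17.
Removing the outermost electron gets harder across a period and easier down a group.
All are in group 17, so first ionization energy increases up the group.
The largest first ionisation energy among these belongs to F.

F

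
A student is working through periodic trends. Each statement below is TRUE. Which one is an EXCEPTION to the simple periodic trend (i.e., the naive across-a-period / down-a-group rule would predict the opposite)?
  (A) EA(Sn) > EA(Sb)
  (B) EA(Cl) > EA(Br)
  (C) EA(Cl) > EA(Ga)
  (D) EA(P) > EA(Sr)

The general trend: electron affinity increases across a period and decreases down a group.
(A) Sn (period 5, group 14) vs Sb (period 5, group 15): the stated order contradicts the simple trend.
(B) Cl (period 3, group 17) vs Br (period 4, group 17): the stated order agrees with the simple trend.
(C) Cl (period 3, group 17) vs Ga (period 4, group 13): the stated order agrees with the simple trend.
(D) P (period 3, group 15) vs Sr (period 5, group 2): the stated order agrees with the simple trend.
The exception is (A): adding an electron to Sb's half-filled 5p³ is unfavourable, so Sn has the more exothermic EA.

(A)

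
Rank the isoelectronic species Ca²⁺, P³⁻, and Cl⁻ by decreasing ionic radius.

P³⁻, Cl⁻, Ca²⁺

All of these have 18 electrons, so size is governed by nuclear charge alone: the more protons, the stronger the pull on the same electron cloud, and the smaller the ion.
Nuclear charges: Ca²⁺ (Z=20), Cl⁻ (Z=17), P³⁻ (Z=15).
Largest to smallest: P³⁻ > Cl⁻ > Ca²⁺.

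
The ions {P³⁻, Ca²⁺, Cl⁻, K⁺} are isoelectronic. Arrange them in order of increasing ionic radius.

Ca²⁺ < K⁺ < Cl⁻ < P³⁻

All of these have 18 electrons, so size is governed by nuclear charge alone: the more protons, the stronger the pull on the same electron cloud, and the smaller the ion.
Nuclear charges: Ca²⁺ (Z=20), K⁺ (Z=19), Cl⁻ (Z=17), P³⁻ (Z=15).
Smallest to largest: Ca²⁺ < K⁺ < Cl⁻ < P³⁻.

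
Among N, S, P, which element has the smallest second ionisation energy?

P

Consider each +1 ion: N⁺ still has 4 valence electrons; S⁺ still has 5 valence electrons; P⁺ still has 4 valence electrons.
All are still removing valence electrons, so compare the +1 ions as you would atoms: IE_2 generally rises across a period (higher Z_eff) and falls down a group (larger shell), subject to the usual subshell exceptions.
Valence configurations: N⁺ [He]2s²2p², S⁺ [Ne]3s²3p³, P⁺ [Ne]3s²3p².
The numbers (kJ/mol): N 2856, S 2252, P 1907.
Overall IE_2 order: P < S < N.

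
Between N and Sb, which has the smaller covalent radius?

N

Radius decreases left→right (rising Z_eff, same n) and increases top→bottom (higher n).
All are in group 15, so atomic radius increases down the group.
So N has the smaller covalent radius (N < Sb).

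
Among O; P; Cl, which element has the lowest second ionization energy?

The second ionization energy removes an electron from the +1 ion. For each element: O⁺ still has 5 valence electrons; P⁺ still has 4 valence electrons; Cl⁺ still has 6 valence electrons.
All are still removing valence electrons, so compare the +1 ions as you would atoms: IE_2 generally rises across a period (higher Z_eff) and falls down a group (larger shell), subject to the usual subshell exceptions.
Valence configurations: O⁺ [He]2s²2p³, P⁺ [Ne]3s²3p², Cl⁺ [Ne]3s²3p⁴.
Tabulated IE_2 (kJ/mol): O 3388, P 1907, Cl 2298.
Putting it together, IE_2: P < Cl < O.

P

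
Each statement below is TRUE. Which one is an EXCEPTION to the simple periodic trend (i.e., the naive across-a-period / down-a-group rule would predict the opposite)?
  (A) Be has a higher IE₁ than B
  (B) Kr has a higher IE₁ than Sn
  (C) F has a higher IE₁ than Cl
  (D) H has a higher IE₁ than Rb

The general trend: IE₁ increases across a period and decreases down a group.
(A) Be (period 2, group 2) vs B (period 2, group 13): the stated order contradicts the simple trend.
(B) Kr (period 4, group 18) vs Sn (period 5, group 14): the stated order agrees with the simple trend.
(C) F (period 2, group 17) vs Cl (period 3, group 17): the stated order agrees with the simple trend.
(D) H (period 1, group 1) vs Rb (period 5, group 1): the stated order agrees with the simple trend.
The exception is (A): removing B's lone 2p electron is easier than breaking Be's filled 2s².

(A)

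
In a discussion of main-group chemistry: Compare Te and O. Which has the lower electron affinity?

Electron affinity generally becomes more exothermic across a period toward the halogens and less exothermic down a group.
All are in group 16; the group trend (electron affinity increases up the group) applies, with the exception below.
Note the exception: Te has a higher electron affinity than O, contrary to the simple trend — O's compact 2p subshell gives strong electron–electron repulsion on the added electron.
Tabulated electron affinity (kJ/mol): O 141, Te 190.
So O has the lower electron affinity (O < Te).

O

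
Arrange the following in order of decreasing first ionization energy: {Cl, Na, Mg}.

Cl > Mg > Na

Na is in period 3, group 1; Mg is in period 3, group 2; Cl is in period 3, group 17.
IE₁ increases left→right with effective nuclear charge and decreases top→bottom as the valence shell moves farther out.
All lie in period 3, so first ionization energy increases left to right.
So from highest to lowest: Cl > Mg > Na.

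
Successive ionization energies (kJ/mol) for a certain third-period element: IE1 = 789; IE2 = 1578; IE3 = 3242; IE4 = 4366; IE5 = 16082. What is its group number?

Look for the largest jump between consecutive ionization energies: IE5/IE4 ≈ 3.7, far larger than any earlier ratio.
That jump marks the point where a core electron is being removed. So the atom has 4 valence electrons.
A main-group element with 4 valence electrons is in group 14.

Group 14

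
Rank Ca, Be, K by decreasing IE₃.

Be, Ca, K

After 2 electrons have been removed, what remains? Ca²⁺ is the bare [Ar] core; Be²⁺ is the bare [He] core; K²⁺ is already 1 electron into the core.
All of these are removing an electron from a noble-gas core or deeper; the smaller core (lower principal quantum number) is held far more tightly, and within a period the higher nuclear charge binds the same core more tightly.
The numbers (kJ/mol): Ca 4912, Be 14849, K 4420.
Putting it together, IE_3: K < Ca < Be.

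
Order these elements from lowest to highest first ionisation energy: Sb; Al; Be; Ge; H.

Removing the outermost electron gets harder across a period and easier down a group.
These sit on a diagonal, where the across-period and down-group effects partly cancel.
Ge > Al: period and group pull opposite ways; the across-period shift dominates (762 vs 578 kJ/mol).
Sb > Ge: the two effects oppose for this pair; the across-period effect wins (831 vs 762 kJ/mol).
Be > Sb: period and group pull opposite ways; the down-group shift dominates (900 vs 831 kJ/mol).
H > Be: period and group pull opposite ways; the down-group shift dominates (1312 vs 900 kJ/mol).
Approximate values (kJ/mol): H 1312, Be 900, Al 578, Ge 762, Sb 831.
So from lowest to highest: Al < Ge < Sb < Be < H.

Al < Ge < Sb < Be < H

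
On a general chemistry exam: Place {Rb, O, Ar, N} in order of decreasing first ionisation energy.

Ar > N > O > Rb

N is in period 2, group 15; O is in period 2, group 16; Ar is in period 3, group 18; Rb is in period 5, group 1.
IE₁ increases left→right with effective nuclear charge and decreases top→bottom as the valence shell moves farther out.
Here both period and group differ, so the two effects have to be weighed against each other.
O > Rb: both effects reinforce here, so O is clearly the higher of the two.
N > O: this pair runs against the simple trend — see the exception note.
Ar > N: period and group pull opposite ways; the across-period shift dominates (1521 vs 1402 kJ/mol).
Note the exception: N has a higher first ionization energy than O, contrary to the simple trend — pairing an electron in O's 2p⁴ costs repulsion energy, so O ionizes more easily than half-filled N (2p³).
Tabulated first ionization energy (kJ/mol): N 1402, O 1314, Ar 1521, Rb 403.
So from highest to lowest: Ar > N > O > Rb.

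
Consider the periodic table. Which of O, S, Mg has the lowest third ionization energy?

S

IE_3 is the cost of taking one more electron from the +2 cation: O²⁺ still has 4 valence electrons; S²⁺ still has 4 valence electrons; Mg²⁺ is the bare [Ne] core.
Core electrons are held far more tightly than valence electrons, so Mg tops the IE_3 order.
Valence configurations: O²⁺ [He]2s²2p², S²⁺ [Ne]3s²3p².
The numbers (kJ/mol): O 5300, S 3357, Mg 7733.
So the third ionization energies run S < O < Mg.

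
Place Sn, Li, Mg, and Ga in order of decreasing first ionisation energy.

Mg > Sn > Ga > Li

Li is in period 2, group 1; Mg is in period 3, group 2; Ga is in period 4, group 13; Sn is in period 5, group 14.
Across a period the outer electron is held more tightly (higher IE₁); down a group it sits in a higher shell, more shielded, and comes off more easily.
A diagonal step moves right (one effect) and down (the opposite effect) at once.
Ga > Li: the two effects oppose for this pair; the across-period effect wins (579 vs 520 kJ/mol).
Sn > Ga: period and group pull opposite ways; the across-period shift dominates (709 vs 579 kJ/mol).
Mg > Sn: the two effects oppose for this pair; the down-group effect wins (738 vs 709 kJ/mol).
Approximate values (kJ/mol): Li 520, Mg 738, Ga 579, Sn 709.
So from highest to lowest: Mg > Sn > Ga > Li.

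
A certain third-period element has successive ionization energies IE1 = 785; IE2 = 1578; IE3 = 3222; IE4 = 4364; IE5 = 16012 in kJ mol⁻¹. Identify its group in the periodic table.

Group 14

Look for the largest jump between consecutive ionization energies: IE5/IE4 ≈ 3.7, far larger than any earlier ratio.
That jump marks the point where a core electron is being removed. So the atom has 4 valence electrons.
A main-group element with 4 valence electrons is in group 14.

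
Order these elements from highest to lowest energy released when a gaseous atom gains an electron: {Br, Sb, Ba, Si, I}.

Br, I, Si, Sb, Ba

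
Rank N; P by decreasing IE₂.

N > P

Consider each +1 ion: N⁺ still has 4 valence electrons; P⁺ still has 4 valence electrons.
All are still removing valence electrons, so compare the +1 ions as you would atoms: IE_2 generally rises across a period (higher Z_eff) and falls down a group (larger shell), subject to the usual subshell exceptions.
Valence configurations: N⁺ [He]2s²2p², P⁺ [Ne]3s²3p².
The numbers (kJ/mol): N 2856, P 1907.
Overall IE_2 order: P < N.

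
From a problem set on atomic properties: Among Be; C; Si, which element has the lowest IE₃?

The third ionization energy removes an electron from the +2 ion. For each element: Be²⁺ is the bare [He] core; C²⁺ still has 2 valence electrons; Si²⁺ still has 2 valence electrons.
Pulling an electron out of a noble-gas core costs far more than removing a remaining valence electron, so Be sits at the high end of IE_3.
Valence configurations: C²⁺ [He]2s², Si²⁺ [Ne]3s².
The numbers (kJ/mol): Be 14849, C 4620, Si 3232.
So the third ionization energies run Si < C < Be.

Si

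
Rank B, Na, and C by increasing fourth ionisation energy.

C < Na < B

IE_4 is the cost of taking one more electron from the +3 cation: B³⁺ is the bare [He] core; Na³⁺ is already 2 electrons into the core; C³⁺ still has 1 valence electron.
Pulling an electron out of a noble-gas core costs far more than removing a remaining valence electron, so Na and B sit at the high end of IE_4.
Tabulated IE_4 (kJ/mol): B 25026, Na 9543, C 6223.
Hence IE_4: C < Na < B.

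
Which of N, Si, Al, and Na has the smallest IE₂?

After 1 electron has been removed, what remains? N⁺ still has 4 valence electrons; Si⁺ still has 3 valence electrons; Al⁺ still has 2 valence electrons; Na⁺ is the bare [Ne] core.
Pulling an electron out of a noble-gas core costs far more than removing a remaining valence electron, so Na sits at the high end of IE_2.
Valence configurations: N⁺ [He]2s²2p², Si⁺ [Ne]3s²3p¹, Al⁺ [Ne]3s².
Si⁺ loses a lone 3p electron whereas Al⁺ must break into a filled 3s² pair, so IE_2(Al) > IE_2(Si) even though Si has the higher nuclear charge.
Tabulated IE_2 (kJ/mol): N 2856, Si 1577, Al 1817, Na 4562.
Hence IE_2: Si < Al < N < Na.

Si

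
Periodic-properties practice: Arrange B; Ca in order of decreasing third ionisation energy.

Consider each +2 ion: B²⁺ still has 1 valence electron; Ca²⁺ is the bare [Ar] core.
Core electrons are held far more tightly than valence electrons, so Ca tops the IE_3 order.
Tabulated IE_3 (kJ/mol): B 3660, Ca 4912.
So the third ionization energies run B < Ca.

Ca, B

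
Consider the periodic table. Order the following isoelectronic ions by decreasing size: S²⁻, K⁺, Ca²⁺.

All of these have 18 electrons, so size is governed by nuclear charge alone: the more protons, the stronger the pull on the same electron cloud, and the smaller the ion.
Nuclear charges: Ca²⁺ (Z=20), K⁺ (Z=19), S²⁻ (Z=16).
Largest to smallest: S²⁻ > K⁺ > Ca²⁺.

S²⁻, K⁺, Ca²⁺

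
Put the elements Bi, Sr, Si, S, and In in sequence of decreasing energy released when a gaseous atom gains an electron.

S, Si, Bi, In, Sr

Si is in period 3, group 14; S is in period 3, group 16; Sr is in period 5, group 2; In is in period 5, group 13; Bi is in period 6, group 15.
Adding an electron releases more energy for atoms nearer the top right (short of the noble gases).
Here both period and group differ, so the two effects have to be weighed against each other.
In > Sr: both are in period 5; the period trend gives In the larger value.
Bi > In: the two effects oppose for this pair; the across-period effect wins (91 vs 29 kJ/mol).
Si > Bi: the two effects oppose for this pair; the down-group effect wins (134 vs 91 kJ/mol).
S > Si: S lies to the right of Si in period 3, so the across-period effect alone puts S higher.
Tabulated electron affinity (kJ/mol): Si 134, S 200, Sr 5, In 29, Bi 91.
So from highest to lowest: S > Si > Bi > In > Sr.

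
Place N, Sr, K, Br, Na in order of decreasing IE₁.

N, Br, Sr, Na, K

IE₁ increases left→right with effective nuclear charge and decreases top→bottom as the valence shell moves farther out.
Here both period and group differ, so the two effects have to be weighed against each other.
Na > K: Na sits above K in group 1, so the down-group effect alone puts Na higher.
Sr > Na: the two effects oppose for this pair; the across-period effect wins (550 vs 496 kJ/mol).
Br > Sr: relative to Sr, both the across-period and down-group shifts push Br's first ionization energy up.
N > Br: period and group pull opposite ways; the down-group shift dominates (1402 vs 1140 kJ/mol).
Tabulated first ionization energy (kJ/mol): N 1402, Na 496, K 419, Br 1140, Sr 550.
So from highest to lowest: N > Br > Sr > Na > K.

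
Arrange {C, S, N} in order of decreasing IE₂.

After 1 electron has been removed, what remains? C⁺ still has 3 valence electrons; S⁺ still has 5 valence electrons; N⁺ still has 4 valence electrons.
All are still removing valence electrons, so compare the +1 ions as you would atoms: IE_2 generally rises across a period (higher Z_eff) and falls down a group (larger shell), subject to the usual subshell exceptions.
Valence configurations: C⁺ [He]2s²2p¹, S⁺ [Ne]3s²3p³, N⁺ [He]2s²2p².
Tabulated IE_2 (kJ/mol): C 2353, S 2252, N 2856.
Overall IE_2 order: S < C < N.

N > C > S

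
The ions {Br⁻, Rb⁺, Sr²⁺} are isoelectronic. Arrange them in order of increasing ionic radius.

Sr²⁺, Rb⁺, Br⁻

All of these have 36 electrons, so size is governed by nuclear charge alone: the more protons, the stronger the pull on the same electron cloud, and the smaller the ion.
Nuclear charges: Sr²⁺ (Z=38), Rb⁺ (Z=37), Br⁻ (Z=35).
Smallest to largest: Sr²⁺ < Rb⁺ < Br⁻.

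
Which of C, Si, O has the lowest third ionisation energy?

Si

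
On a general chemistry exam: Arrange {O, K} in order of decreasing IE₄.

O > K

The fourth ionization energy removes an electron from the +3 ion. For each element: O³⁺ still has 3 valence electrons; K³⁺ is already 2 electrons into the core.
Usually core removal costs more than valence removal, but here the competition is close: a tightly held n=2 valence electron can cost more to remove than an n=3 core electron, so the actual values have to decide it.
Approximate IE_4 values (kJ/mol): O 7469, K 5877.
Putting it together, IE_4: K < O.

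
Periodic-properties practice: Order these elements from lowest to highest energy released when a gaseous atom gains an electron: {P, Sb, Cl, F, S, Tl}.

Atoms with high Z_eff and room in the valence shell (especially the halogens) have the most exothermic electron affinities.
These span different periods and groups, so the two trends combine.
P > Tl: both effects reinforce here, so P is clearly the higher of the two.
Sb > P: this pair runs against the simple trend — see the exception note.
S > Sb: relative to Sb, both the across-period and down-group shifts push S's electron affinity up.
F > S: both effects reinforce here, so F is clearly the higher of the two.
Cl > F: this pair runs against the simple trend — see the exception note.
Note the exception: Sb has a higher electron affinity than P, contrary to the simple trend — both are half-filled np³, but the pairing/repulsion penalty for the added electron shrinks as the p orbitals become larger and more diffuse down the group, and for Sb that outweighs the weaker nuclear attraction.
Note the exception: Cl has a higher electron affinity than F, contrary to the simple trend — F's small 2p subshell makes the incoming electron feel strong e⁻–e⁻ repulsion, so Cl actually releases more energy on gaining an electron.
Approximate values (kJ/mol): F 328, P 72, S 200, Cl 349, Sb 103, Tl 19.
So from lowest to highest: Tl < P < Sb < S < F < Cl.

Tl, P, Sb, S, F, Cl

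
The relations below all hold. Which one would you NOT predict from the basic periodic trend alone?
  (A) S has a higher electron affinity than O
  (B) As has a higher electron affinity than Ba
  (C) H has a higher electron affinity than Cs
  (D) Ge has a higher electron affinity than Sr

The general trend: electron affinity increases across a period and decreases down a group.
(A) S (period 3, group 16) vs O (period 2, group 16): the stated order contradicts the simple trend.
(B) As (period 4, group 15) vs Ba (period 6, group 2): the stated order agrees with the simple trend.
(C) H (period 1, group 1) vs Cs (period 6, group 1): the stated order agrees with the simple trend.
(D) Ge (period 4, group 14) vs Sr (period 5, group 2): the stated order agrees with the simple trend.
The exception is (A): the compact 2p subshell of O repels the added electron more than S's larger 3p does.

(A)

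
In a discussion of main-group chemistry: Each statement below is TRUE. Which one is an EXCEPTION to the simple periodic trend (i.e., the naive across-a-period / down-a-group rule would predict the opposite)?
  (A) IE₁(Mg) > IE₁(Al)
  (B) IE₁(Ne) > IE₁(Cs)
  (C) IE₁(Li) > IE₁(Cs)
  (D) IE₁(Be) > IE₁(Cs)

(A)

The general trend: first ionisation energy increases across a period and decreases down a group.
(A) Mg (period 3, group 2) vs Al (period 3, group 13): the stated order contradicts the simple trend.
(B) Ne (period 2, group 18) vs Cs (period 6, group 1): the stated order agrees with the simple trend.
(C) Li (period 2, group 1) vs Cs (period 6, group 1): the stated order agrees with the simple trend.
(D) Be (period 2, group 2) vs Cs (period 6, group 1): the stated order agrees with the simple trend.
The exception is (A): Al's single 3p electron is easier to remove than one from Mg's filled 3s².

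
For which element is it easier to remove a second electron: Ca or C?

Ca

After 1 electron has been removed, what remains? Ca⁺ still has 1 valence electron; C⁺ still has 3 valence electrons.
All are still removing valence electrons, so compare the +1 ions as you would atoms: IE_2 generally rises across a period (higher Z_eff) and falls down a group (larger shell), subject to the usual subshell exceptions.
Valence configurations: Ca⁺ [Ar]4s¹, C⁺ [He]2s²2p¹.
The numbers (kJ/mol): Ca 1145, C 2353.
So the second ionization energies run Ca < C.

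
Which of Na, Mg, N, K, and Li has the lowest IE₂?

The second ionization energy removes an electron from the +1 ion. For each element: Na⁺ is the bare [Ne] core; Mg⁺ still has 1 valence electron; N⁺ still has 4 valence electrons; K⁺ is the bare [Ar] core; Li⁺ is the bare [He] core.
Pulling an electron out of a noble-gas core costs far more than removing a remaining valence electron, so K, Na and Li sit at the high end of IE_2.
Valence configurations: Mg⁺ [Ne]3s¹, N⁺ [He]2s²2p².
Tabulated IE_2 (kJ/mol): Na 4562, Mg 1451, N 2856, K 3052, Li 7298.
Hence IE_2: Mg < N < K < Na < Li.

Mg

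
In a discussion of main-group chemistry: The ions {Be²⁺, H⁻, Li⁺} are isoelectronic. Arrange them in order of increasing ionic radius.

Be²⁺ < Li⁺ < H⁻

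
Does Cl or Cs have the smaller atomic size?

Cl

Radius decreases left→right (rising Z_eff, same n) and increases top→bottom (higher n).
Here both period and group differ, so the two effects have to be weighed against each other.
Cs > Cl: relative to Cl, both the across-period and down-group shifts push Cs's atomic radius up.
Approximate values (pm): Cl 99, Cs 232.
So Cl has the smaller atomic size (Cl < Cs).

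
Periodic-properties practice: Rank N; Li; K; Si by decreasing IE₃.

IE_3 is the cost of taking one more electron from the +2 cation: N²⁺ still has 3 valence electrons; Li²⁺ is already 1 electron into the core; K²⁺ is already 1 electron into the core; Si²⁺ still has 2 valence electrons.
Usually core removal costs more than valence removal, but here the competition is close: a tightly held n=2 valence electron can cost more to remove than an n=3 core electron, so the actual values have to decide it.
Valence configurations: N²⁺ [He]2s²2p¹, Si²⁺ [Ne]3s².
The numbers (kJ/mol): N 4578, Li 11815, K 4420, Si 3232.
Putting it together, IE_3: Si < K < N < Li.

Li > N > K > Si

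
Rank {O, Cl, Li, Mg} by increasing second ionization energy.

Mg < Cl < O < Li

Consider each +1 ion: O⁺ still has 5 valence electrons; Cl⁺ still has 6 valence electrons; Li⁺ is the bare [He] core; Mg⁺ still has 1 valence electron.
Breaking into a closed-shell core is much more expensive than removing a leftover valence electron — Li has the largest IE_2 here.
Valence configurations: O⁺ [He]2s²2p³, Cl⁺ [Ne]3s²3p⁴, Mg⁺ [Ne]3s¹.
Approximate IE_2 values (kJ/mol): O 3388, Cl 2298, Li 7298, Mg 1451.
So the second ionization energies run Mg < Cl < O < Li.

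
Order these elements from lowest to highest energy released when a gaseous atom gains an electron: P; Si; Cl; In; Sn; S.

In, P, Sn, Si, S, Cl

Si is in period 3, group 14; P is in period 3, group 15; S is in period 3, group 16; Cl is in period 3, group 17; In is in period 5, group 13; Sn is in period 5, group 14.
Adding an electron releases more energy for atoms nearer the top right (short of the noble gases).
Neither a single period nor a single group — weigh both effects.
P > In: both effects reinforce here, so P is clearly the higher of the two.
Sn > P: this pair runs against the simple trend — see the exception note.
Si > Sn: they share group 14; the group trend gives Si the larger value.
S > Si: both are in period 3; the period trend gives S the larger value.
Cl > S: both are in period 3; the period trend gives Cl the larger value.
Note the exception: Sn has a higher electron affinity than P, contrary to the simple trend — adding an electron to P's half-filled np³ subshell costs electron-pairing energy.
Note the exception: Si has a higher electron affinity than P, contrary to the simple trend — adding an electron to P's half-filled 3p³ is unfavourable, so Si (3p²) has the more exothermic EA.
Approximate values (kJ/mol): Si 134, P 72, S 200, Cl 349, In 29, Sn 107.
So from lowest to highest: In < P < Sn < Si < S < Cl.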